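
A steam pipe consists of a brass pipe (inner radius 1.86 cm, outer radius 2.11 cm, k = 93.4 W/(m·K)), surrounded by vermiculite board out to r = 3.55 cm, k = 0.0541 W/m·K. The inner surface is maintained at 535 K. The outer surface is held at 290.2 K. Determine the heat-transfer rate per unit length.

Treat each layer as a resistance in series:
  R'_brass = ln(0.0211/0.0186)/(2πk) = 0.1261/(2π·93.4) = 2.149×10^-4 m·K/W
  R'_vermiculite board = ln(0.0355/0.0211)/(2πk) = 0.5203/(2π·0.0541) = 1.531 m·K/W
ΣR = 2.149×10^-4 + 1.531 = 1.531 m·K/W
Q' = ΔT/ΣR = (535 K − 290.2 K)/1.531 = 160 W/m

Q' = 160 W/m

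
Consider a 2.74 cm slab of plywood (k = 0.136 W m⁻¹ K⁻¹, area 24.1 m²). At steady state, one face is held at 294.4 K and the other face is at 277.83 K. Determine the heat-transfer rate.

Q = 1980 W

Q = kA·ΔT/L = 0.136 × 24.1 × |294.4 K − 277.83 K| / 0.0274 = 1980 W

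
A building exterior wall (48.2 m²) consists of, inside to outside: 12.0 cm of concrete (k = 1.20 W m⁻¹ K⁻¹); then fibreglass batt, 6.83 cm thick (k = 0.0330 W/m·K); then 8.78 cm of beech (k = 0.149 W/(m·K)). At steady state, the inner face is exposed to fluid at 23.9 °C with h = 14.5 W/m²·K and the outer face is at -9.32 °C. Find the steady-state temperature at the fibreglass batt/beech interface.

Series thermal resistances, inner to outer:
  R_conv,in = 1/(hA) = 1/(14.5·48.2) = 0.001431 K/W
  R_concrete = L/(kA) = 0.120/(1.20·48.2) = 0.002075 K/W
  R_fibreglass batt = L/(kA) = 0.0683/(0.0330·48.2) = 0.04294 K/W
  R_beech = L/(kA) = 0.0878/(0.149·48.2) = 0.01223 K/W
ΣR = 0.001431 + 0.002075 + 0.04294 + 0.01223 = 0.05868 K/W
Q = ΔT/ΣR = (23.9 °C − -9.32 °C)/0.05868 = 566.1 W
From the inner boundary to the fibreglass batt/beech interface, ΣR_partial = 0.04645 K/W.
T_interface = T_in − Q·ΣR_partial = 23.9 °C − (566.1)(0.04645) = -2.40 °C

T = -2.40 °C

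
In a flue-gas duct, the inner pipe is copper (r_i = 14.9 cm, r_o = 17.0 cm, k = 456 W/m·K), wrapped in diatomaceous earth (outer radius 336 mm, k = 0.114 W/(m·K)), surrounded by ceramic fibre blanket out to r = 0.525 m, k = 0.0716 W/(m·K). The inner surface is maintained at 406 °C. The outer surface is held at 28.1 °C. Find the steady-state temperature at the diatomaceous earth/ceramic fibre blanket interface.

Resistance network (inner→outer):
  R'_copper = ln(0.170/0.149)/(2πk) = 0.1319/(2π·456) = 4.602×10^-5 m·K/W
  R'_diatomaceous earth = ln(0.336/0.170)/(2πk) = 0.6813/(2π·0.114) = 0.9512 m·K/W
  R'_ceramic fibre blanket = ln(0.525/0.336)/(2πk) = 0.4463/(2π·0.0716) = 0.9920 m·K/W
ΣR = 4.602×10^-5 + 0.9512 + 0.9920 = 1.943 m·K/W
Q' = ΔT/ΣR = (406 °C − 28.1 °C)/1.943 = 194.5 W/m
From the inner boundary to the diatomaceous earth/ceramic fibre blanket interface, ΣR_partial = 0.9512 m·K/W.
T_interface = T_in − Q'·ΣR_partial = 406 °C − (194.5)(0.9512) = 221 °C

T = 221 °C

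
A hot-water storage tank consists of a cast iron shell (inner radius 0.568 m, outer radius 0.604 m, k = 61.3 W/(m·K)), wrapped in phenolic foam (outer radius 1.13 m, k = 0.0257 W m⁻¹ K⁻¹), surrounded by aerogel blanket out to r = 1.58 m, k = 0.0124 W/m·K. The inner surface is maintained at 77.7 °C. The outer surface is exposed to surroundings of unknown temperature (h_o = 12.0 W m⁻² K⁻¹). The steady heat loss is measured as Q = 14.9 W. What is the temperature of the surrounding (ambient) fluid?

Series resistances:
  R_cast iron = (1/0.568 − 1/0.604)/(4πk) = 0.1049/(4π·61.3) = 1.362×10^-4 K/W
  R_phenolic foam = (1/0.604 − 1/1.13)/(4πk) = 0.7707/(4π·0.0257) = 2.386 K/W
  R_aerogel blanket = (1/1.13 − 1/1.58)/(4πk) = 0.2520/(4π·0.0124) = 1.618 K/W
  R_conv,out = 1/(4πr²h) = 1/(4π·1.58²·12.0) = 0.002656 K/W
ΣR = 4.007 K/W
ΔT = Q·ΣR = 14.9 × 4.007 = 59.70 K
Heat flows outward, so T_out = T_in − ΔT = 77.7 − 59.70 = 18.0 °C

T_out = 18.0 °C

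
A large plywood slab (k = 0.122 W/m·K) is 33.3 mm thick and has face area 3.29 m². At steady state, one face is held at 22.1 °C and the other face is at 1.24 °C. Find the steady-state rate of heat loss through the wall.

Q = kA·ΔT/L = 0.122 × 3.29 × |22.1 °C − 1.24 °C| / 0.0333 = 251 W

Q = 251 W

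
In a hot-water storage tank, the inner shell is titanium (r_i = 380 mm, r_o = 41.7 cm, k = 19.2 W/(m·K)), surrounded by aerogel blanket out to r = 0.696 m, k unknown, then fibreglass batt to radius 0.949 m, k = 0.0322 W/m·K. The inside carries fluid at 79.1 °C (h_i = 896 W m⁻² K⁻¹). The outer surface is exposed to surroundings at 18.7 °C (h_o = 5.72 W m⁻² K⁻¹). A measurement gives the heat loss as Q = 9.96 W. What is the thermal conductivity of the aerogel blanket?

k = 0.0150 W/m·K

ΣR = ΔT/Q = |79.1 − 18.7|/9.96 = 6.064 K/W
Known resistances:
  R_conv,in = 1/(4πr²h) = 1/(4π·0.380²·896) = 6.151×10^-4 K/W
  R_titanium = (1/0.380 − 1/0.417)/(4πk) = 0.2335/(4π·19.2) = 9.678×10^-4 K/W
  R_fibreglass batt = (1/0.696 − 1/0.949)/(4πk) = 0.3830/(4π·0.0322) = 0.9466 K/W
  R_conv,out = 1/(4πr²h) = 1/(4π·0.949²·5.72) = 0.01545 K/W
R_aerogel blanket = ΣR − ΣR_known = 6.064 − 0.9636 = 5.100 K/W
(1/r₁−1/r₂)/(4πk) = 5.100 ⇒ k = 0.9613/(4π·5.100) = 0.0150 W/m·K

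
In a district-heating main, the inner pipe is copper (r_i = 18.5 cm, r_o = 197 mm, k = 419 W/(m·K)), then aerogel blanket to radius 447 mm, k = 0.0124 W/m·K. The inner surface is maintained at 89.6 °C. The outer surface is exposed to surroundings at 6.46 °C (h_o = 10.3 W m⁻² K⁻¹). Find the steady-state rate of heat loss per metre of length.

Q' = 7.88 W/m

Resistance network (inner→outer):
  R'_copper = ln(0.197/0.185)/(2πk) = 0.06285/(2π·419) = 2.387×10^-5 m·K/W
  R'_aerogel blanket = ln(0.447/0.197)/(2πk) = 0.8194/(2π·0.0124) = 10.52 m·K/W
  R'_conv,out = 1/(2πr h) = 1/(2π·0.447·10.3) = 0.03457 m·K/W
ΣR = 2.387×10^-5 + 10.52 + 0.03457 = 10.55 m·K/W
Q' = ΔT/ΣR = (89.6 °C − 6.46 °C)/10.55 = 7.88 W/m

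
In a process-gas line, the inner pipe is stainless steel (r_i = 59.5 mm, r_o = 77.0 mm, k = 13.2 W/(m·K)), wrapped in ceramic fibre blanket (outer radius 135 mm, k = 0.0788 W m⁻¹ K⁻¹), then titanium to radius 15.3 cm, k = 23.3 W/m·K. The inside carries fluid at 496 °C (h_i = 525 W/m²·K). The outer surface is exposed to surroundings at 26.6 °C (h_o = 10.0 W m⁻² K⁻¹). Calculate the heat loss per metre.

Q' = 376 W/m

Series thermal resistances, inner to outer:
  R'_conv,in = 1/(2πr h) = 1/(2π·0.0595·525) = 0.005095 m·K/W
  R'_stainless steel = ln(0.0770/0.0595)/(2πk) = 0.2578/(2π·13.2) = 0.003109 m·K/W
  R'_ceramic fibre blanket = ln(0.135/0.0770)/(2πk) = 0.5615/(2π·0.0788) = 1.134 m·K/W
  R'_titanium = ln(0.153/0.135)/(2πk) = 0.1252/(2π·23.3) = 8.549×10^-4 m·K/W
  R'_conv,out = 1/(2πr h) = 1/(2π·0.153·10.0) = 0.1040 m·K/W
ΣR = 0.005095 + 0.003109 + 1.134 + 8.549×10^-4 + 0.1040 = 1.247 m·K/W
Q' = ΔT/ΣR = (496 °C − 26.6 °C)/1.247 = 376 W/m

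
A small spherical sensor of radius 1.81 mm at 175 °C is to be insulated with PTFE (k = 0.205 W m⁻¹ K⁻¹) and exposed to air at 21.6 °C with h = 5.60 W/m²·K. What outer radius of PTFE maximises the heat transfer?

r_cr = 7.32 cm

For a sphere, r_cr = 2k_ins/h = 2·0.205/5.60 = 0.0732 m = 7.32 cm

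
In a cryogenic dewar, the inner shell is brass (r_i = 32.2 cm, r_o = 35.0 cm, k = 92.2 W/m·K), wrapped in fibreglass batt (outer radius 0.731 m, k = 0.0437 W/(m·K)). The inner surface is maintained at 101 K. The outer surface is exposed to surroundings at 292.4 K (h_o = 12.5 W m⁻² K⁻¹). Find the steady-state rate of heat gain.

Q = 70.3 W

Series thermal resistances, inner to outer:
  R_brass = (1/0.322 − 1/0.350)/(4πk) = 0.2484/(4π·92.2) = 2.144×10^-4 K/W
  R_fibreglass batt = (1/0.350 − 1/0.731)/(4πk) = 1.489/(4π·0.0437) = 2.712 K/W
  R_conv,out = 1/(4πr²h) = 1/(4π·0.731²·12.5) = 0.01191 K/W
ΣR = 2.144×10^-4 + 2.712 + 0.01191 = 2.724 K/W
Q = ΔT/ΣR = (101 K − 292.4 K)/2.724 = -70.3 W
(Negative Q ⇒ heat flows inward; heat gain = 70.3 W.)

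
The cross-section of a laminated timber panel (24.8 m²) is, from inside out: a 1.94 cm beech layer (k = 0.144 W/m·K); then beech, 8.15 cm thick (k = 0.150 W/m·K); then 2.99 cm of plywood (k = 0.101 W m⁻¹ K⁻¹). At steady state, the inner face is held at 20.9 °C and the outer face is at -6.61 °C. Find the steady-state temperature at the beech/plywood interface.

T = 1.75 °C

Treat each layer as a resistance in series:
  R_beech = L/(kA) = 0.0194/(0.144·24.8) = 0.005432 K/W
  R_beech = L/(kA) = 0.0815/(0.150·24.8) = 0.02191 K/W
  R_plywood = L/(kA) = 0.0299/(0.101·24.8) = 0.01194 K/W
ΣR = 0.005432 + 0.02191 + 0.01194 = 0.03928 K/W
Q = ΔT/ΣR = (20.9 °C − -6.61 °C)/0.03928 = 700.4 W
From the inner boundary to the beech/plywood interface, ΣR_partial = 0.02734 K/W.
T_interface = T_in − Q·ΣR_partial = 20.9 °C − (700.4)(0.02734) = 1.75 °C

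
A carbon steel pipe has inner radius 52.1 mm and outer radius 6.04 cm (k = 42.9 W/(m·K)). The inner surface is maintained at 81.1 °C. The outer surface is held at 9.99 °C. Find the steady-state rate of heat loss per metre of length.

Q' = 130 kW/m

Q' = 2πk·ΔT/ln(r₂/r₁) = 2π × 42.9 × 71.11 / ln(0.0604/0.0521) = 1.30×10^5 W/m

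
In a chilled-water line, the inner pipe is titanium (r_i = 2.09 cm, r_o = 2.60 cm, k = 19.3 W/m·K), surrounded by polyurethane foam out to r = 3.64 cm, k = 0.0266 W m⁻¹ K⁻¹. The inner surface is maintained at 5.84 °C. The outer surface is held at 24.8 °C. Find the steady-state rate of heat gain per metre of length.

Q' = 9.41 W/m

Resistance network (inner→outer):
  R'_titanium = ln(0.0260/0.0209)/(2πk) = 0.2183/(2π·19.3) = 0.001801 m·K/W
  R'_polyurethane foam = ln(0.0364/0.0260)/(2πk) = 0.3365/(2π·0.0266) = 2.013 m·K/W
ΣR = 0.001801 + 2.013 = 2.015 m·K/W
Q' = ΔT/ΣR = (5.84 °C − 24.8 °C)/2.015 = -9.41 W/m
(Negative Q' ⇒ heat flows inward; heat gain = 9.41 W/m.)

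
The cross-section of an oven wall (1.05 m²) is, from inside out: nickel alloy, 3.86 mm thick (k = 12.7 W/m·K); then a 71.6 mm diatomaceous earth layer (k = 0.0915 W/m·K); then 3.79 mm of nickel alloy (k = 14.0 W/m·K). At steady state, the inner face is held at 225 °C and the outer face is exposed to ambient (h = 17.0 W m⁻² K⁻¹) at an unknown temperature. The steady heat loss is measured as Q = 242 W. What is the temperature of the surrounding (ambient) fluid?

Sum the resistances:
  R_nickel alloy = L/(kA) = 0.00386/(12.7·1.05) = 2.895×10^-4 K/W
  R_diatomaceous earth = L/(kA) = 0.0716/(0.0915·1.05) = 0.7453 K/W
  R_nickel alloy = L/(kA) = 0.00379/(14.0·1.05) = 2.578×10^-4 K/W
  R_conv,out = 1/(hA) = 1/(17.0·1.05) = 0.05602 K/W
ΣR = 0.8018 K/W
ΔT = Q·ΣR = 242 × 0.8018 = 194.0 K
Heat flows outward, so T_out = T_in − ΔT = 225 − 194.0 = 31.0 °C

T_out = 31.0 °C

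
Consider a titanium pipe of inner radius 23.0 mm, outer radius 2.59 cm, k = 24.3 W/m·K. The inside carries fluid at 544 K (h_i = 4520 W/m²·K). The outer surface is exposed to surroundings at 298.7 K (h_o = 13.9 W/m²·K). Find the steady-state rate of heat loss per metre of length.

Q' = 552 W/m

Treat each layer as a resistance in series:
  R'_conv,in = 1/(2πr h) = 1/(2π·0.0230·4520) = 0.001531 m·K/W
  R'_titanium = ln(0.0259/0.0230)/(2πk) = 0.1187/(2π·24.3) = 7.778×10^-4 m·K/W
  R'_conv,out = 1/(2πr h) = 1/(2π·0.0259·13.9) = 0.4421 m·K/W
ΣR = 0.001531 + 7.778×10^-4 + 0.4421 = 0.4444 m·K/W
Q' = ΔT/ΣR = (544 K − 298.7 K)/0.4444 = 552 W/m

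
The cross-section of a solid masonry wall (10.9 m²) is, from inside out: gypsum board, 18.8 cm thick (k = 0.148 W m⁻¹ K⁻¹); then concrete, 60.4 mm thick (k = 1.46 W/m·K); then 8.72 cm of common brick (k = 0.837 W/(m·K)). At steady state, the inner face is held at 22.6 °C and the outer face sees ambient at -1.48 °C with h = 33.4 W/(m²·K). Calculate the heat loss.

Treat each layer as a resistance in series:
  R_gypsum board = L/(kA) = 0.188/(0.148·10.9) = 0.1165 K/W
  R_concrete = L/(kA) = 0.0604/(1.46·10.9) = 0.003795 K/W
  R_common brick = L/(kA) = 0.0872/(0.837·10.9) = 0.009558 K/W
  R_conv,out = 1/(hA) = 1/(33.4·10.9) = 0.002747 K/W
ΣR = 0.1165 + 0.003795 + 0.009558 + 0.002747 = 0.1326 K/W
Q = ΔT/ΣR = (22.6 °C − -1.48 °C)/0.1326 = 182 W

Q = 182 W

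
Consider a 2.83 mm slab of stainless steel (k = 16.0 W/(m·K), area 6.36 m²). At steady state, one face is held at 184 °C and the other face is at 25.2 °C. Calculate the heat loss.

Q = kA·ΔT/L = 16.0 × 6.36 × |184 °C − 25.2 °C| / 0.00283 = 5.71×10^6 W

Q = 5710 kW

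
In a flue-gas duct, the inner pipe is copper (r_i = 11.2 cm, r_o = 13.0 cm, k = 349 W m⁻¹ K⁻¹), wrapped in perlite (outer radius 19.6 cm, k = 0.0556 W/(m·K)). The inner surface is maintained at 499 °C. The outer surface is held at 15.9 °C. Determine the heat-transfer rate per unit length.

Treat each layer as a resistance in series:
  R'_copper = ln(0.130/0.112)/(2πk) = 0.1490/(2π·349) = 6.796×10^-5 m·K/W
  R'_perlite = ln(0.196/0.130)/(2πk) = 0.4106/(2π·0.0556) = 1.175 m·K/W
ΣR = 6.796×10^-5 + 1.175 = 1.175 m·K/W
Q' = ΔT/ΣR = (499 °C − 15.9 °C)/1.175 = 411 W/m

Q' = 411 W/m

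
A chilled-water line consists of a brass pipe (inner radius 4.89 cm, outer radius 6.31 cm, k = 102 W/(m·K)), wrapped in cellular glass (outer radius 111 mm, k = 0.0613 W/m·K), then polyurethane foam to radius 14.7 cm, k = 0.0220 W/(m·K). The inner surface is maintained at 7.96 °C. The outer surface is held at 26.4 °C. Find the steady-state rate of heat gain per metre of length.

Q' = 5.27 W/m

Series thermal resistances, inner to outer:
  R'_brass = ln(0.0631/0.0489)/(2πk) = 0.2549/(2π·102) = 3.978×10^-4 m·K/W
  R'_cellular glass = ln(0.111/0.0631)/(2πk) = 0.5648/(2π·0.0613) = 1.466 m·K/W
  R'_polyurethane foam = ln(0.147/0.111)/(2πk) = 0.2809/(2π·0.0220) = 2.032 m·K/W
ΣR = 3.978×10^-4 + 1.466 + 2.032 = 3.498 m·K/W
Q' = ΔT/ΣR = (7.96 °C − 26.4 °C)/3.498 = -5.27 W/m
(Negative Q' ⇒ heat flows inward; heat gain = 5.27 W/m.)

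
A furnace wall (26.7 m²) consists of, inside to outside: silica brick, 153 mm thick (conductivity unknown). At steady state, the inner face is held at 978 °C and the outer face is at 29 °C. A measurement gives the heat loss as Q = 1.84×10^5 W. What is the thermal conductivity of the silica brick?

ΣR = ΔT/Q = |978 − 29|/1.84×10^5 = 0.005158 K/W
L/(kA) = 0.005158 ⇒ k = 0.153/(0.005158·26.7) = 1.11 W/m·K

k = 1.11 W/m·K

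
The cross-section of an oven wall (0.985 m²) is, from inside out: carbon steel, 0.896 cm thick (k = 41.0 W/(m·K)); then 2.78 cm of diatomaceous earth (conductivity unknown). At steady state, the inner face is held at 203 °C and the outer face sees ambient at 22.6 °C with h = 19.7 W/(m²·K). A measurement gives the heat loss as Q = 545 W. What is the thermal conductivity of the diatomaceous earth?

ΣR = ΔT/Q = |203 − 22.6|/545 = 0.3310 K/W
Known resistances:
  R_carbon steel = L/(kA) = 0.00896/(41.0·0.985) = 2.219×10^-4 K/W
  R_conv,out = 1/(hA) = 1/(19.7·0.985) = 0.05153 K/W
R_diatomaceous earth = ΣR − ΣR_known = 0.3310 − 0.05175 = 0.2792 K/W
L/(kA) = 0.2792 ⇒ k = 0.0278/(0.2792·0.985) = 0.101 W/m·K

k = 0.101 W/m·K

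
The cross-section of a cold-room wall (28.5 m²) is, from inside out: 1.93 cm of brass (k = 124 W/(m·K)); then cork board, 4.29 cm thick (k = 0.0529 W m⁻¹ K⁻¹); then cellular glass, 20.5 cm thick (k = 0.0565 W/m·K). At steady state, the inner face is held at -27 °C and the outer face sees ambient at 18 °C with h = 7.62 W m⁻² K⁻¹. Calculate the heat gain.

Series thermal resistances, inner to outer:
  R_brass = L/(kA) = 0.0193/(124·28.5) = 5.461×10^-6 K/W
  R_cork board = L/(kA) = 0.0429/(0.0529·28.5) = 0.02845 K/W
  R_cellular glass = L/(kA) = 0.205/(0.0565·28.5) = 0.1273 K/W
  R_conv,out = 1/(hA) = 1/(7.62·28.5) = 0.004605 K/W
ΣR = 5.461×10^-6 + 0.02845 + 0.1273 + 0.004605 = 0.1604 K/W
Q = ΔT/ΣR = (-27 °C − 18 °C)/0.1604 = -281 W
(Negative Q ⇒ heat flows inward; heat gain = 281 W.)

Q = 281 W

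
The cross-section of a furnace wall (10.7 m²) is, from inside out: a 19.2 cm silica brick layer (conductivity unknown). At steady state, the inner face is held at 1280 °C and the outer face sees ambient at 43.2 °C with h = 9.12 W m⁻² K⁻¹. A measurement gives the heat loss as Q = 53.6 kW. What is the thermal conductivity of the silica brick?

k = 1.40 W/m·K

ΣR = ΔT/Q = |1280 − 43.2|/53600 = 0.02307 K/W
Known resistances:
  R_conv,out = 1/(hA) = 1/(9.12·10.7) = 0.01025 K/W
R_silica brick = ΣR − ΣR_known = 0.02307 − 0.01025 = 0.01282 K/W
L/(kA) = 0.01282 ⇒ k = 0.192/(0.01282·10.7) = 1.40 W/m·K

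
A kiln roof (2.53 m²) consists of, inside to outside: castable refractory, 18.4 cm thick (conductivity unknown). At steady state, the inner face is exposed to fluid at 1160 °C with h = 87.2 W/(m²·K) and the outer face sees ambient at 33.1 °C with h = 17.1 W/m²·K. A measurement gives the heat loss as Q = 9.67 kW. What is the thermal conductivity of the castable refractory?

ΣR = ΔT/Q = |1160 − 33.1|/9670 = 0.1165 K/W
Known resistances:
  R_conv,in = 1/(hA) = 1/(87.2·2.53) = 0.004533 K/W
  R_conv,out = 1/(hA) = 1/(17.1·2.53) = 0.02311 K/W
R_castable refractory = ΣR − ΣR_known = 0.1165 − 0.02764 = 0.08886 K/W
L/(kA) = 0.08886 ⇒ k = 0.184/(0.08886·2.53) = 0.818 W/m·K

k = 0.818 W/m·K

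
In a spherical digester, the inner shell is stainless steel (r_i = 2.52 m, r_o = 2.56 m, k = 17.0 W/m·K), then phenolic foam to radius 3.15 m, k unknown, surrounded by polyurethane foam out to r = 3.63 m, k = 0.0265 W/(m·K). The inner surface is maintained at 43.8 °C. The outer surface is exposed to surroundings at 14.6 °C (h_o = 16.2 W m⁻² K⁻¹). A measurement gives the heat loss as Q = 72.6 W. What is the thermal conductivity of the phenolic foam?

k = 0.0211 W/m·K

ΣR = ΔT/Q = |43.8 − 14.6|/72.6 = 0.4022 K/W
Known resistances:
  R_stainless steel = (1/2.52 − 1/2.56)/(4πk) = 0.006200/(4π·17.0) = 2.902×10^-5 K/W
  R_polyurethane foam = (1/3.15 − 1/3.63)/(4πk) = 0.04198/(4π·0.0265) = 0.1261 K/W
  R_conv,out = 1/(4πr²h) = 1/(4π·3.63²·16.2) = 3.728×10^-4 K/W
R_phenolic foam = ΣR − ΣR_known = 0.4022 − 0.1265 = 0.2757 K/W
(1/r₁−1/r₂)/(4πk) = 0.2757 ⇒ k = 0.07316/(4π·0.2757) = 0.0211 W/m·K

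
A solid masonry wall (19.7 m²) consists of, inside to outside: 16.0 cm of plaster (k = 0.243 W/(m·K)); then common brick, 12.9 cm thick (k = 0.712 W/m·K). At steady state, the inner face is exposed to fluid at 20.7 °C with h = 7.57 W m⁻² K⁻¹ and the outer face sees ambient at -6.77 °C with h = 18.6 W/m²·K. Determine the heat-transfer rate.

Resistance network (inner→outer):
  R_conv,in = 1/(hA) = 1/(7.57·19.7) = 0.006706 K/W
  R_plaster = L/(kA) = 0.160/(0.243·19.7) = 0.03342 K/W
  R_common brick = L/(kA) = 0.129/(0.712·19.7) = 0.009197 K/W
  R_conv,out = 1/(hA) = 1/(18.6·19.7) = 0.002729 K/W
ΣR = 0.006706 + 0.03342 + 0.009197 + 0.002729 = 0.05205 K/W
Q = ΔT/ΣR = (20.7 °C − -6.77 °C)/0.05205 = 528 W

Q = 528 W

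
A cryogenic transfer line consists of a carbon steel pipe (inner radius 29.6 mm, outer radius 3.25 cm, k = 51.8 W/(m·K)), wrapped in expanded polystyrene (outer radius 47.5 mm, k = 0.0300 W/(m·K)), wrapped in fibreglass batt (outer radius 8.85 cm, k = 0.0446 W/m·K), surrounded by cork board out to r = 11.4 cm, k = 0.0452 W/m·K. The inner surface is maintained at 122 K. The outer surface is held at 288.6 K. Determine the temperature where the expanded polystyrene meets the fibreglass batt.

T = 187.4 K

Series thermal resistances, inner to outer:
  R'_carbon steel = ln(0.0325/0.0296)/(2πk) = 0.09347/(2π·51.8) = 2.872×10^-4 m·K/W
  R'_expanded polystyrene = ln(0.0475/0.0325)/(2πk) = 0.3795/(2π·0.0300) = 2.013 m·K/W
  R'_fibreglass batt = ln(0.0885/0.0475)/(2πk) = 0.6223/(2π·0.0446) = 2.221 m·K/W
  R'_cork board = ln(0.114/0.0885)/(2πk) = 0.2532/(2π·0.0452) = 0.8915 m·K/W
ΣR = 2.872×10^-4 + 2.013 + 2.221 + 0.8915 = 5.126 m·K/W
Q' = ΔT/ΣR = (122 K − 288.6 K)/5.126 = -32.50 W/m
From the inner boundary to the expanded polystyrene/fibreglass batt interface, ΣR_partial = 2.013 m·K/W.
T_interface = T_in − Q'·ΣR_partial = 122 K − (-32.50)(2.013) = 187.4 K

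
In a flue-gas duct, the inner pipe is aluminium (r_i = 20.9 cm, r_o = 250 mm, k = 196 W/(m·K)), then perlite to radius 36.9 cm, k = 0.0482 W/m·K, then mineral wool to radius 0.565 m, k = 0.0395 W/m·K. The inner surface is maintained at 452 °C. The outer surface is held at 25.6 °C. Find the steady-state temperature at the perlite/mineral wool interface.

T = 269 °C

Series thermal resistances, inner to outer:
  R'_aluminium = ln(0.250/0.209)/(2πk) = 0.1791/(2π·196) = 1.455×10^-4 m·K/W
  R'_perlite = ln(0.369/0.250)/(2πk) = 0.3893/(2π·0.0482) = 1.286 m·K/W
  R'_mineral wool = ln(0.565/0.369)/(2πk) = 0.4260/(2π·0.0395) = 1.717 m·K/W
ΣR = 1.455×10^-4 + 1.286 + 1.717 = 3.003 m·K/W
Q' = ΔT/ΣR = (452 °C − 25.6 °C)/3.003 = 142.0 W/m
From the inner boundary to the perlite/mineral wool interface, ΣR_partial = 1.286 m·K/W.
T_interface = T_in − Q'·ΣR_partial = 452 °C − (142.0)(1.286) = 269 °C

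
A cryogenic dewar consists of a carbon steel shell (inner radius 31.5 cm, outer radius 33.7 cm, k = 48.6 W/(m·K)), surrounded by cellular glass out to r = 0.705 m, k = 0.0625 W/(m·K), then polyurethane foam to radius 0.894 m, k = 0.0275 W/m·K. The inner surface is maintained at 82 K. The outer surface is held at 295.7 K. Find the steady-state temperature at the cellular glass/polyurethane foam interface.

Resistance network (inner→outer):
  R_carbon steel = (1/0.315 − 1/0.337)/(4πk) = 0.2072/(4π·48.6) = 3.393×10^-4 K/W
  R_cellular glass = (1/0.337 − 1/0.705)/(4πk) = 1.549/(4π·0.0625) = 1.972 K/W
  R_polyurethane foam = (1/0.705 − 1/0.894)/(4πk) = 0.2999/(4π·0.0275) = 0.8677 K/W
ΣR = 3.393×10^-4 + 1.972 + 0.8677 = 2.840 K/W
Q = ΔT/ΣR = (82 K − 295.7 K)/2.840 = -75.25 W
From the inner boundary to the cellular glass/polyurethane foam interface, ΣR_partial = 1.972 K/W.
T_interface = T_in − Q·ΣR_partial = 82 K − (-75.25)(1.972) = 230.4 K

T = 230.4 K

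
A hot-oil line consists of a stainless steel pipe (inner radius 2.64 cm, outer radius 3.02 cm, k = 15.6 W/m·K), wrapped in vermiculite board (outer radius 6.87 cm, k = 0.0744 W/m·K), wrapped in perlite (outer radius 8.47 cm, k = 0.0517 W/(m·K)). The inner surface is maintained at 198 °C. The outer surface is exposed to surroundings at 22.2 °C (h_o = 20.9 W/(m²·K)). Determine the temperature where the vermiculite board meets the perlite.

T = 74.0 °C

Resistance network (inner→outer):
  R'_stainless steel = ln(0.0302/0.0264)/(2πk) = 0.1345/(2π·15.6) = 0.001372 m·K/W
  R'_vermiculite board = ln(0.0687/0.0302)/(2πk) = 0.8219/(2π·0.0744) = 1.758 m·K/W
  R'_perlite = ln(0.0847/0.0687)/(2πk) = 0.2094/(2π·0.0517) = 0.6445 m·K/W
  R'_conv,out = 1/(2πr h) = 1/(2π·0.0847·20.9) = 0.08991 m·K/W
ΣR = 0.001372 + 1.758 + 0.6445 + 0.08991 = 2.494 m·K/W
Q' = ΔT/ΣR = (198 °C − 22.2 °C)/2.494 = 70.49 W/m
From the inner boundary to the vermiculite board/perlite interface, ΣR_partial = 1.759 m·K/W.
T_interface = T_in − Q'·ΣR_partial = 198 °C − (70.49)(1.759) = 74.0 °C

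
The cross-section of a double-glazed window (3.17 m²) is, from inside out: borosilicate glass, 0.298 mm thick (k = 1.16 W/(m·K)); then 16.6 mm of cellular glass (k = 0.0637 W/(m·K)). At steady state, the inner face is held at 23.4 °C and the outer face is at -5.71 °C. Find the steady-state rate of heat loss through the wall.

Resistance network (inner→outer):
  R_borosilicate glass = L/(kA) = 2.98×10^-4/(1.16·3.17) = 8.104×10^-5 K/W
  R_cellular glass = L/(kA) = 0.0166/(0.0637·3.17) = 0.08221 K/W
ΣR = 8.104×10^-5 + 0.08221 = 0.08229 K/W
Q = ΔT/ΣR = (23.4 °C − -5.71 °C)/0.08229 = 354 W

Q = 354 W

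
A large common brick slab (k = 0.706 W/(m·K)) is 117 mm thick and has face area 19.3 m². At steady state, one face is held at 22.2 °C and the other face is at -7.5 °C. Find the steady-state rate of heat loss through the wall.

Q = kA·ΔT/L = 0.706 × 19.3 × |22.2 °C − -7.5 °C| / 0.117 = 3460 W

Q = 3.46 kW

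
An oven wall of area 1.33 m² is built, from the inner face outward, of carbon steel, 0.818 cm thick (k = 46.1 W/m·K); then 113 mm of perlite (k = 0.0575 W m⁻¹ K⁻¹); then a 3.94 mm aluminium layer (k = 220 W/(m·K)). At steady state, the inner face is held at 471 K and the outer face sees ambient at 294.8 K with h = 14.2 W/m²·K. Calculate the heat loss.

Q = 115 W

Series thermal resistances, inner to outer:
  R_carbon steel = L/(kA) = 0.00818/(46.1·1.33) = 1.334×10^-4 K/W
  R_perlite = L/(kA) = 0.113/(0.0575·1.33) = 1.478 K/W
  R_aluminium = L/(kA) = 0.00394/(220·1.33) = 1.347×10^-5 K/W
  R_conv,out = 1/(hA) = 1/(14.2·1.33) = 0.05295 K/W
ΣR = 1.334×10^-4 + 1.478 + 1.347×10^-5 + 0.05295 = 1.531 K/W
Q = ΔT/ΣR = (471 K − 294.8 K)/1.531 = 115 W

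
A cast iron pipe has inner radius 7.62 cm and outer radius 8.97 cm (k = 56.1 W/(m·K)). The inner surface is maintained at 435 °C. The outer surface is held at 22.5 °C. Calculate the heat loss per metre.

Q' = 2πk·ΔT/ln(r₂/r₁) = 2π × 56.1 × 412.5 / ln(0.0897/0.0762) = 8.91×10^5 W/m

Q' = 891 kW/m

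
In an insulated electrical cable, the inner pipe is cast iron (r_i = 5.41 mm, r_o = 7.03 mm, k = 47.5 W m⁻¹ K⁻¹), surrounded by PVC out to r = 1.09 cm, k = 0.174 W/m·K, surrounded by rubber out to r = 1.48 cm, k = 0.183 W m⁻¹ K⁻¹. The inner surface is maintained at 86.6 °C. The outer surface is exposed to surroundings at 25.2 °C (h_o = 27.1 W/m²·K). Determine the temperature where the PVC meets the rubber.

T = 63.4 °C

Series thermal resistances, inner to outer:
  R'_cast iron = ln(0.00703/0.00541)/(2πk) = 0.2619/(2π·47.5) = 8.777×10^-4 m·K/W
  R'_PVC = ln(0.0109/0.00703)/(2πk) = 0.4386/(2π·0.174) = 0.4012 m·K/W
  R'_rubber = ln(0.0148/0.0109)/(2πk) = 0.3059/(2π·0.183) = 0.2660 m·K/W
  R'_conv,out = 1/(2πr h) = 1/(2π·0.0148·27.1) = 0.3968 m·K/W
ΣR = 8.777×10^-4 + 0.4012 + 0.2660 + 0.3968 = 1.065 m·K/W
Q' = ΔT/ΣR = (86.6 °C − 25.2 °C)/1.065 = 57.65 W/m
From the inner boundary to the PVC/rubber interface, ΣR_partial = 0.4021 m·K/W.
T_interface = T_in − Q'·ΣR_partial = 86.6 °C − (57.65)(0.4021) = 63.4 °C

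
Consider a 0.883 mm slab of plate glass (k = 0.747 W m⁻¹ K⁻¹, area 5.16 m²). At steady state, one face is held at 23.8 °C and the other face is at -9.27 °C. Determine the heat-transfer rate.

Q = 1.44×10^5 W

Q = kA·ΔT/L = 0.747 × 5.16 × |23.8 °C − -9.27 °C| / 8.83×10^-4 = 1.44×10^5 W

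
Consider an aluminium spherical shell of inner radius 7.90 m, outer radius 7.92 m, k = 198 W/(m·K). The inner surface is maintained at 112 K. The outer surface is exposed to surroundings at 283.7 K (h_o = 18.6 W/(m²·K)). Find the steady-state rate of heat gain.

Resistance network (inner→outer):
  R_aluminium = (1/7.90 − 1/7.92)/(4πk) = 3.197×10^-4/(4π·198) = 1.285×10^-7 K/W
  R_conv,out = 1/(4πr²h) = 1/(4π·7.92²·18.6) = 6.821×10^-5 K/W
ΣR = 1.285×10^-7 + 6.821×10^-5 = 6.834×10^-5 K/W
Q = ΔT/ΣR = (112 K − 283.7 K)/6.834×10^-5 = -2.51×10^6 W
(Negative Q ⇒ heat flows inward; heat gain = 2.51×10^6 W.)

Q = 2.51×10^6 W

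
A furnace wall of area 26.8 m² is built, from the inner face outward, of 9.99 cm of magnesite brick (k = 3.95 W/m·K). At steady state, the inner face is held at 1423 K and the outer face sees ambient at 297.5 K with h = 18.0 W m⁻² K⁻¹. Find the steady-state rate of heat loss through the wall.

Q = 3.73×10^5 W

Treat each layer as a resistance in series:
  R_magnesite brick = L/(kA) = 0.0999/(3.95·26.8) = 9.437×10^-4 K/W
  R_conv,out = 1/(hA) = 1/(18.0·26.8) = 0.002073 K/W
ΣR = 9.437×10^-4 + 0.002073 = 0.003017 K/W
Q = ΔT/ΣR = (1423 K − 297.5 K)/0.003017 = 3.73×10^5 W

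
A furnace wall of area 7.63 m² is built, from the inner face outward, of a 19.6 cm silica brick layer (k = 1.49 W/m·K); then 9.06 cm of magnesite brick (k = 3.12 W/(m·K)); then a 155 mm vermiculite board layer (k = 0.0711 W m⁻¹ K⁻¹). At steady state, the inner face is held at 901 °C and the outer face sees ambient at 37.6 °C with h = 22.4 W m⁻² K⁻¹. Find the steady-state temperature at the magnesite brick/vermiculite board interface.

T = 843 °C

Resistance network (inner→outer):
  R_silica brick = L/(kA) = 0.196/(1.49·7.63) = 0.01724 K/W
  R_magnesite brick = L/(kA) = 0.0906/(3.12·7.63) = 0.003806 K/W
  R_vermiculite board = L/(kA) = 0.155/(0.0711·7.63) = 0.2857 K/W
  R_conv,out = 1/(hA) = 1/(22.4·7.63) = 0.005851 K/W
ΣR = 0.01724 + 0.003806 + 0.2857 + 0.005851 = 0.3126 K/W
Q = ΔT/ΣR = (901 °C − 37.6 °C)/0.3126 = 2762 W
From the inner boundary to the magnesite brick/vermiculite board interface, ΣR_partial = 0.02105 K/W.
T_interface = T_in − Q·ΣR_partial = 901 °C − (2762)(0.02105) = 843 °C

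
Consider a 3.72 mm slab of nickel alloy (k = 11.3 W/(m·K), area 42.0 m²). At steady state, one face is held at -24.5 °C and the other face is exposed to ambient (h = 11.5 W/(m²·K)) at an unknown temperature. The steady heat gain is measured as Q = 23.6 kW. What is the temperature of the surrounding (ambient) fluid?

T_out = 24.5 °C

Series resistances:
  R_nickel alloy = L/(kA) = 0.00372/(11.3·42.0) = 7.838×10^-6 K/W
  R_conv,out = 1/(hA) = 1/(11.5·42.0) = 0.002070 K/W
ΣR = 0.002078 K/W
ΔT = Q·ΣR = 23600 × 0.002078 = 49.04 K
Heat flows inward, so T_out = T_in + ΔT = -24.5 + 49.04 = 24.5 °C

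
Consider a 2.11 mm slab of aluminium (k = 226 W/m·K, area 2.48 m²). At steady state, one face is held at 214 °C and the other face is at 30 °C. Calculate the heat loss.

Q = 48900 kW

Q = kA·ΔT/L = 226 × 2.48 × |214 °C − 30 °C| / 0.00211 = 4.89×10^7 W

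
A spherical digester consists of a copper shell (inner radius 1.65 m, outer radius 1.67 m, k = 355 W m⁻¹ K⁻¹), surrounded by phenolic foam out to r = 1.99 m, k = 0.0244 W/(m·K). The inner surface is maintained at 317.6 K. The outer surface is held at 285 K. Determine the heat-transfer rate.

Treat each layer as a resistance in series:
  R_copper = (1/1.65 − 1/1.67)/(4πk) = 0.007258/(4π·355) = 1.627×10^-6 K/W
  R_phenolic foam = (1/1.67 − 1/1.99)/(4πk) = 0.09629/(4π·0.0244) = 0.3140 K/W
ΣR = 1.627×10^-6 + 0.3140 = 0.3140 K/W
Q = ΔT/ΣR = (317.6 K − 285 K)/0.3140 = 104 W

Q = 104 W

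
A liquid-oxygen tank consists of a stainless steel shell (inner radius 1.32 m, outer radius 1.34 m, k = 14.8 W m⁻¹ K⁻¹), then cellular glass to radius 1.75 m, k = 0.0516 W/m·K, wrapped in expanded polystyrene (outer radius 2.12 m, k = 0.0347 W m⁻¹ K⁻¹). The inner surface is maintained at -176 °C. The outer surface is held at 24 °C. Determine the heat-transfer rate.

Treat each layer as a resistance in series:
  R_stainless steel = (1/1.32 − 1/1.34)/(4πk) = 0.01131/(4π·14.8) = 6.080×10^-5 K/W
  R_cellular glass = (1/1.34 − 1/1.75)/(4πk) = 0.1748/(4π·0.0516) = 0.2696 K/W
  R_expanded polystyrene = (1/1.75 − 1/2.12)/(4πk) = 0.09973/(4π·0.0347) = 0.2287 K/W
ΣR = 6.080×10^-5 + 0.2696 + 0.2287 = 0.4984 K/W
Q = ΔT/ΣR = (-176 °C − 24 °C)/0.4984 = -401 W
(Negative Q ⇒ heat flows inward; heat gain = 401 W.)

Q = 401 W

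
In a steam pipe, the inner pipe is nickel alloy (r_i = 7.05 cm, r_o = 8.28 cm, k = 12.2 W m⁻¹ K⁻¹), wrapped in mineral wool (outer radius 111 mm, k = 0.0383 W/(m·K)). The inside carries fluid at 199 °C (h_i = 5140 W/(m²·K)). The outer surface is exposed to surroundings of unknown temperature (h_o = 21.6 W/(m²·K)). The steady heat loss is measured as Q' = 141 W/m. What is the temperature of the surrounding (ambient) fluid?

Sum the resistances:
  R'_conv,in = 1/(2πr h) = 1/(2π·0.0705·5140) = 4.392×10^-4 m·K/W
  R'_nickel alloy = ln(0.0828/0.0705)/(2πk) = 0.1608/(2π·12.2) = 0.002098 m·K/W
  R'_mineral wool = ln(0.111/0.0828)/(2πk) = 0.2931/(2π·0.0383) = 1.218 m·K/W
  R'_conv,out = 1/(2πr h) = 1/(2π·0.111·21.6) = 0.06638 m·K/W
ΣR = 1.287 m·K/W
ΔT = Q'·ΣR = 141 × 1.287 = 181.5 K
Heat flows outward, so T_out = T_in − ΔT = 199 − 181.5 = 17.5 °C

T_out = 17.5 °C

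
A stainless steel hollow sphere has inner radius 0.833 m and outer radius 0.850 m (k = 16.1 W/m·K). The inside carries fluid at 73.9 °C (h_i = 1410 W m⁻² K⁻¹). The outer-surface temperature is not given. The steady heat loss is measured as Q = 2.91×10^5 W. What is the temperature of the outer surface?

Series resistances:
  R_conv,in = 1/(4πr²h) = 1/(4π·0.833²·1410) = 8.134×10^-5 K/W
  R_stainless steel = (1/0.833 − 1/0.850)/(4πk) = 0.02401/(4π·16.1) = 1.187×10^-4 K/W
ΣR = 2.000×10^-4 K/W
ΔT = Q·ΣR = 2.91×10^5 × 2.000×10^-4 = 58.20 K
Heat flows outward, so T_out = T_in − ΔT = 73.9 − 58.20 = 15.7 °C

T_out = 15.7 °C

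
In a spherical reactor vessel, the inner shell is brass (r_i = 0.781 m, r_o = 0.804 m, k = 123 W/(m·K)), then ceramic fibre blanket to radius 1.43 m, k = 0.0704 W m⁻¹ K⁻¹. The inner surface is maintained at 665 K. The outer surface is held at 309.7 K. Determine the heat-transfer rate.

Series thermal resistances, inner to outer:
  R_brass = (1/0.781 − 1/0.804)/(4πk) = 0.03663/(4π·123) = 2.370×10^-5 K/W
  R_ceramic fibre blanket = (1/0.804 − 1/1.43)/(4πk) = 0.5445/(4π·0.0704) = 0.6155 K/W
ΣR = 2.370×10^-5 + 0.6155 = 0.6155 K/W
Q = ΔT/ΣR = (665 K − 309.7 K)/0.6155 = 577 W

Q = 577 W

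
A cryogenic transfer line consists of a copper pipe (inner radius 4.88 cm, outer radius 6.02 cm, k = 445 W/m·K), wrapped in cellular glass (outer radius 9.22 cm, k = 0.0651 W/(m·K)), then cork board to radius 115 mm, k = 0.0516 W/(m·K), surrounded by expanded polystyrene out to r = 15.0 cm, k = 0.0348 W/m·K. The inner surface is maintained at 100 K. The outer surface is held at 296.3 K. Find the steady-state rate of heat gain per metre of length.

Q' = 66.8 W/m

Series thermal resistances, inner to outer:
  R'_copper = ln(0.0602/0.0488)/(2πk) = 0.2099/(2π·445) = 7.509×10^-5 m·K/W
  R'_cellular glass = ln(0.0922/0.0602)/(2πk) = 0.4263/(2π·0.0651) = 1.042 m·K/W
  R'_cork board = ln(0.115/0.0922)/(2πk) = 0.2210/(2π·0.0516) = 0.6816 m·K/W
  R'_expanded polystyrene = ln(0.150/0.115)/(2πk) = 0.2657/(2π·0.0348) = 1.215 m·K/W
ΣR = 7.509×10^-5 + 1.042 + 0.6816 + 1.215 = 2.939 m·K/W
Q' = ΔT/ΣR = (100 K − 296.3 K)/2.939 = -66.8 W/m
(Negative Q' ⇒ heat flows inward; heat gain = 66.8 W/m.)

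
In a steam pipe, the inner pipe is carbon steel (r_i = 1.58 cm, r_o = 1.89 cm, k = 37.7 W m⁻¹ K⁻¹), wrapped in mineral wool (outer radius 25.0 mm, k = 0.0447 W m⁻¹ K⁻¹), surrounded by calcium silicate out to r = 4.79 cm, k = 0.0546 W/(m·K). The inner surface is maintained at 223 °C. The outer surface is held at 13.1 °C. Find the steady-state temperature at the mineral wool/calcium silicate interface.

T = 151 °C

Treat each layer as a resistance in series:
  R'_carbon steel = ln(0.0189/0.0158)/(2πk) = 0.1792/(2π·37.7) = 7.563×10^-4 m·K/W
  R'_mineral wool = ln(0.0250/0.0189)/(2πk) = 0.2797/(2π·0.0447) = 0.9959 m·K/W
  R'_calcium silicate = ln(0.0479/0.0250)/(2πk) = 0.6502/(2π·0.0546) = 1.895 m·K/W
ΣR = 7.563×10^-4 + 0.9959 + 1.895 = 2.892 m·K/W
Q' = ΔT/ΣR = (223 °C − 13.1 °C)/2.892 = 72.58 W/m
From the inner boundary to the mineral wool/calcium silicate interface, ΣR_partial = 0.9967 m·K/W.
T_interface = T_in − Q'·ΣR_partial = 223 °C − (72.58)(0.9967) = 151 °C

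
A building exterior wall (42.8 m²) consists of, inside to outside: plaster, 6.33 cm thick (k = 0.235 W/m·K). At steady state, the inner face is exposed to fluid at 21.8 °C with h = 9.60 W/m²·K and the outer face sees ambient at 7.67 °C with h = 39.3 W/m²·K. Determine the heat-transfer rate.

Q = 1520 W

Resistance network (inner→outer):
  R_conv,in = 1/(hA) = 1/(9.60·42.8) = 0.002434 K/W
  R_plaster = L/(kA) = 0.0633/(0.235·42.8) = 0.006293 K/W
  R_conv,out = 1/(hA) = 1/(39.3·42.8) = 5.945×10^-4 K/W
ΣR = 0.002434 + 0.006293 + 5.945×10^-4 = 0.009321 K/W
Q = ΔT/ΣR = (21.8 °C − 7.67 °C)/0.009321 = 1520 W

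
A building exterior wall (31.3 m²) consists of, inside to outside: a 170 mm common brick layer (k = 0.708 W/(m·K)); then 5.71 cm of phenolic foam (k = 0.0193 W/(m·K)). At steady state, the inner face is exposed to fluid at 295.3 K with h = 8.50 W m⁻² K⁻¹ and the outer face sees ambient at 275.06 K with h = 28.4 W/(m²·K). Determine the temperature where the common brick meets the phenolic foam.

Treat each layer as a resistance in series:
  R_conv,in = 1/(hA) = 1/(8.50·31.3) = 0.003759 K/W
  R_common brick = L/(kA) = 0.170/(0.708·31.3) = 0.007671 K/W
  R_phenolic foam = L/(kA) = 0.0571/(0.0193·31.3) = 0.09452 K/W
  R_conv,out = 1/(hA) = 1/(28.4·31.3) = 0.001125 K/W
ΣR = 0.003759 + 0.007671 + 0.09452 + 0.001125 = 0.1071 K/W
Q = ΔT/ΣR = (295.3 K − 275.06 K)/0.1071 = 189.0 W
From the inner boundary to the common brick/phenolic foam interface, ΣR_partial = 0.01143 K/W.
T_interface = T_in − Q·ΣR_partial = 295.3 K − (189.0)(0.01143) = 293.1 K

T = 293.1 K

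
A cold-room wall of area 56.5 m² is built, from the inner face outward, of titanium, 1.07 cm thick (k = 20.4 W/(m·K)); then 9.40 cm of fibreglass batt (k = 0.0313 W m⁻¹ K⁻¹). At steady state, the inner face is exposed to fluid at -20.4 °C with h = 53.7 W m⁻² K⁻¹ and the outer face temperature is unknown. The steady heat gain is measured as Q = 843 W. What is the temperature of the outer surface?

T_out = 24.7 °C

Sum the resistances:
  R_conv,in = 1/(hA) = 1/(53.7·56.5) = 3.296×10^-4 K/W
  R_titanium = L/(kA) = 0.0107/(20.4·56.5) = 9.283×10^-6 K/W
  R_fibreglass batt = L/(kA) = 0.0940/(0.0313·56.5) = 0.05315 K/W
ΣR = 0.05349 K/W
ΔT = Q·ΣR = 843 × 0.05349 = 45.09 K
Heat flows inward, so T_out = T_in + ΔT = -20.4 + 45.09 = 24.7 °C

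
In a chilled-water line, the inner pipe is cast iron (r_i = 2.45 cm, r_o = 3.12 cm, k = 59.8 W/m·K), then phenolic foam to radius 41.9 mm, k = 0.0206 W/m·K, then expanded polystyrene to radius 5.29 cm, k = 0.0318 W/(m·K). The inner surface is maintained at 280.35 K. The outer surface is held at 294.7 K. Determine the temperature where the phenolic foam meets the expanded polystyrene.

Resistance network (inner→outer):
  R'_cast iron = ln(0.0312/0.0245)/(2πk) = 0.2417/(2π·59.8) = 6.434×10^-4 m·K/W
  R'_phenolic foam = ln(0.0419/0.0312)/(2πk) = 0.2949/(2π·0.0206) = 2.278 m·K/W
  R'_expanded polystyrene = ln(0.0529/0.0419)/(2πk) = 0.2331/(2π·0.0318) = 1.167 m·K/W
ΣR = 6.434×10^-4 + 2.278 + 1.167 = 3.446 m·K/W
Q' = ΔT/ΣR = (280.35 K − 294.7 K)/3.446 = -4.164 W/m
From the inner boundary to the phenolic foam/expanded polystyrene interface, ΣR_partial = 2.279 m·K/W.
T_interface = T_in − Q'·ΣR_partial = 280.35 K − (-4.164)(2.279) = 289.8 K

T = 289.8 K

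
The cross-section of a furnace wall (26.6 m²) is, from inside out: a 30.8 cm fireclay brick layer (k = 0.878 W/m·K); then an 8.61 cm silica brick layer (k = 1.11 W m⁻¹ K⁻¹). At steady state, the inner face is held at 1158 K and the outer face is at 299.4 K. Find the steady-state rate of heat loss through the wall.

Q = 53300 W

Series thermal resistances, inner to outer:
  R_fireclay brick = L/(kA) = 0.308/(0.878·26.6) = 0.01319 K/W
  R_silica brick = L/(kA) = 0.0861/(1.11·26.6) = 0.002916 K/W
ΣR = 0.01319 + 0.002916 = 0.01611 K/W
Q = ΔT/ΣR = (1158 K − 299.4 K)/0.01611 = 53300 W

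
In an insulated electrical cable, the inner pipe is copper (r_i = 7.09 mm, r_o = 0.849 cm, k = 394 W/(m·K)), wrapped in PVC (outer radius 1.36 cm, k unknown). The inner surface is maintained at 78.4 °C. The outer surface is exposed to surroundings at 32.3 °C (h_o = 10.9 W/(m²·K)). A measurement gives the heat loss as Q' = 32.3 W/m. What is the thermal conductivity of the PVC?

k = 0.212 W/m·K

ΣR = ΔT/Q' = |78.4 − 32.3|/32.3 = 1.427 m·K/W
Known resistances:
  R'_copper = ln(0.00849/0.00709)/(2πk) = 0.1802/(2π·394) = 7.279×10^-5 m·K/W
  R'_conv,out = 1/(2πr h) = 1/(2π·0.0136·10.9) = 1.074 m·K/W
R_PVC = ΣR − ΣR_known = 1.427 − 1.074 = 0.3530 m·K/W
ln(r₂/r₁)/(2πk) = 0.3530 ⇒ k = 0.4712/(2π·0.3530) = 0.212 W/m·K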